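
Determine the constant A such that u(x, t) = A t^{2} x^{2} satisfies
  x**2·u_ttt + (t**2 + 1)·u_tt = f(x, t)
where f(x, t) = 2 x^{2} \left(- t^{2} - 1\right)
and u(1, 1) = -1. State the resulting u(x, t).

Substitute the ansatz u = A t^{2} x^{2} into the left-hand side.
Derivatives of the ansatz:
  u_ttt = 0
  u_tt = 2 A x^{2}
Term by term:
  x**2·u_ttt = 0
  (t**2 + 1)·u_tt = 2 A t^{2} x^{2} + 2 A x^{2}
So the left-hand side equals
  2 A t^{2} x^{2} + 2 A x^{2}
This must equal f(x, t) identically; expanded, f = - 2 t^{2} x^{2} - 2 x^{2}.
Matching coefficients of the independent functions:
  [x^{2}, t^{2} x^{2}]:  2 A = -2
Solving: A = -1.
Check against the point condition:
  u(1, 1) = -1  ⟹  A = -1  ✓
Hence u(x, t) = - t^{2} x^{2}.

Answer: u(x, t) = - t^{2} x^{2}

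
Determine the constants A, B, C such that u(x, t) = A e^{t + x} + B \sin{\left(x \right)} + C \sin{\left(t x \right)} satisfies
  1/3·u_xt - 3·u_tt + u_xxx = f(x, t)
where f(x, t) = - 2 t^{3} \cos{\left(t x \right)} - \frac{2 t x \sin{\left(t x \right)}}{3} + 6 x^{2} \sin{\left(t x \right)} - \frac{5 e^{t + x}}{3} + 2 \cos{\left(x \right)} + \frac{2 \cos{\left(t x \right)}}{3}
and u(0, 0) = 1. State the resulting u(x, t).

Answer: u(x, t) = e^{t + x} - 2 \sin{\left(x \right)} + 2 \sin{\left(t x \right)}

Derivation:
Substitute the ansatz u = A e^{t + x} + B \sin{\left(x \right)} + C \sin{\left(t x \right)} into the left-hand side.
Derivatives of the ansatz:
  u_xt = A e^{t} e^{x} - C t x \sin{\left(t x \right)} + C \cos{\left(t x \right)}
  u_tt = A e^{t} e^{x} - C x^{2} \sin{\left(t x \right)}
  u_xxx = A e^{t} e^{x} - B \cos{\left(x \right)} - C t^{3} \cos{\left(t x \right)}
Term by term:
  1/3·u_xt = \frac{A e^{t} e^{x}}{3} - \frac{C t x \sin{\left(t x \right)}}{3} + \frac{C \cos{\left(t x \right)}}{3}
  -3·u_tt = - 3 A e^{t} e^{x} + 3 C x^{2} \sin{\left(t x \right)}
  u_xxx = A e^{t} e^{x} - B \cos{\left(x \right)} - C t^{3} \cos{\left(t x \right)}
So the left-hand side equals
  - \frac{5 A e^{t} e^{x}}{3} - B \cos{\left(x \right)} - C t^{3} \cos{\left(t x \right)} - \frac{C t x \sin{\left(t x \right)}}{3} + 3 C x^{2} \sin{\left(t x \right)} + \frac{C \cos{\left(t x \right)}}{3}
This must equal f(x, t) identically; expanded, f = - 2 t^{3} \cos{\left(t x \right)} - \frac{2 t x \sin{\left(t x \right)}}{3} + 6 x^{2} \sin{\left(t x \right)} - \frac{5 e^{t} e^{x}}{3} + 2 \cos{\left(x \right)} + \frac{2 \cos{\left(t x \right)}}{3}.
Matching coefficients of the independent functions:
  [t^{3} \cos{\left(t x \right)}]:  - C = -2
  [x^{2} \sin{\left(t x \right)}]:  3 C = 6
  [e^{t} e^{x}]:  - \frac{5 A}{3} = - \frac{5}{3}
  [t x \sin{\left(t x \right)}]:  - \frac{C}{3} = - \frac{2}{3}
  [\cos{\left(x \right)}]:  - B = 2
  [\cos{\left(t x \right)}]:  \frac{C}{3} = \frac{2}{3}
Solving: A = 1, B = -2, C = 2.
Check against the point condition:
  u(0, 0) = 1  ⟹  A = 1  ✓
Hence u(x, t) = e^{t + x} - 2 \sin{\left(x \right)} + 2 \sin{\left(t x \right)}.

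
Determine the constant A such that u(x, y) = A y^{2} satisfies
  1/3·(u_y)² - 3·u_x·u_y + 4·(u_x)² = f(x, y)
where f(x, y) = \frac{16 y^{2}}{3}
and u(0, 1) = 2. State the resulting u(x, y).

Answer: u(x, y) = 2 y^{2}

Derivation:
Substitute the ansatz u = A y^{2} into the left-hand side.
Derivatives of the ansatz:
  u_y = 2 A y
  u_x = 0
Term by term:
  1/3·(u_y)² = \frac{4 A^{2} y^{2}}{3}
  -3·u_x·u_y = 0
  4·(u_x)² = 0
So the left-hand side equals
  \frac{4 A^{2} y^{2}}{3}
This must equal f(x, y) = \frac{16 y^{2}}{3} identically.
Matching coefficients of the independent functions:
  [y^{2}]:  \frac{4 A^{2}}{3} = \frac{16}{3}
These equations allow (A) = (-2) or (2).
Impose the point condition(s):
  u(0, 1) = 2  ⟹  A = 2
Only A = 2 satisfies everything.
Hence u(x, y) = 2 y^{2}.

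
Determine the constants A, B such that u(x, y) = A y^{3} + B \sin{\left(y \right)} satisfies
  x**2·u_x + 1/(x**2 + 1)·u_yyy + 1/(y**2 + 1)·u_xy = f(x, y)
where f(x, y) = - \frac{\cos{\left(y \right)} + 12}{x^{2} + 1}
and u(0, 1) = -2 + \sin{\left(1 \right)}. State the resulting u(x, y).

Answer: u(x, y) = - 2 y^{3} + \sin{\left(y \right)}

Derivation:
Substitute the ansatz u = A y^{3} + B \sin{\left(y \right)} into the left-hand side.
Derivatives of the ansatz:
  u_x = 0
  u_yyy = 6 A - B \cos{\left(y \right)}
  u_xy = 0
Term by term:
  x**2·u_x = 0
  1/(x**2 + 1)·u_yyy = \frac{6 A}{x^{2} + 1} - \frac{B \cos{\left(y \right)}}{x^{2} + 1}
  1/(y**2 + 1)·u_xy = 0
So the left-hand side equals
  \frac{6 A}{x^{2} + 1} - \frac{B \cos{\left(y \right)}}{x^{2} + 1}
This must equal f(x, y) identically; expanded, f = - \frac{\cos{\left(y \right)}}{x^{2} + 1} - \frac{12}{x^{2} + 1}.
Matching coefficients of the independent functions:
  [\frac{\cos{\left(y \right)}}{x^{2} + 1}]:  - B = -1
  [\frac{1}{x^{2} + 1}]:  6 A = -12
Solving: A = -2, B = 1.
Check against the point condition:
  u(0, 1) = -2 + \sin{\left(1 \right)}  ⟹  A + B \sin{\left(1 \right)} = -2 + \sin{\left(1 \right)}  ✓
Hence u(x, y) = - 2 y^{3} + \sin{\left(y \right)}.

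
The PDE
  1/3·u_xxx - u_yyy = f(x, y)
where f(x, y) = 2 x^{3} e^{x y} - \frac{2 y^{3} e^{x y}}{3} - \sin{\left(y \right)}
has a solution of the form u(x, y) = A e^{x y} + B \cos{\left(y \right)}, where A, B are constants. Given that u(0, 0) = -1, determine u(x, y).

Substitute the ansatz u = A e^{x y} + B \cos{\left(y \right)} into the left-hand side.
Derivatives of the ansatz:
  u_xxx = A y^{3} e^{x y}
  u_yyy = A x^{3} e^{x y} + B \sin{\left(y \right)}
Term by term:
  1/3·u_xxx = \frac{A y^{3} e^{x y}}{3}
  -u_yyy = - A x^{3} e^{x y} - B \sin{\left(y \right)}
So the left-hand side equals
  - A x^{3} e^{x y} + \frac{A y^{3} e^{x y}}{3} - B \sin{\left(y \right)}
This must equal f(x, y) = 2 x^{3} e^{x y} - \frac{2 y^{3} e^{x y}}{3} - \sin{\left(y \right)} identically.
Matching coefficients of the independent functions:
  [x^{3} e^{x y}]:  - A = 2
  [y^{3} e^{x y}]:  \frac{A}{3} = - \frac{2}{3}
  [\sin{\left(y \right)}]:  - B = -1
Solving: A = -2, B = 1.
Check against the point condition:
  u(0, 0) = -1  ⟹  A + B = -1  ✓
Hence u(x, y) = - 2 e^{x y} + \cos{\left(y \right)}.

Answer: u(x, y) = - 2 e^{x y} + \cos{\left(y \right)}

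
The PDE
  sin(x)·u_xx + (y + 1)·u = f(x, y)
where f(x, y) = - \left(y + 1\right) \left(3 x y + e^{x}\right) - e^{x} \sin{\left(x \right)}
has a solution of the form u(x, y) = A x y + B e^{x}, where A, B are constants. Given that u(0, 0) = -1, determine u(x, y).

Substitute the ansatz u = A x y + B e^{x} into the left-hand side.
Derivatives of the ansatz:
  u_xx = B e^{x}
Term by term:
  sin(x)·u_xx = B e^{x} \sin{\left(x \right)}
  (y + 1)·u = A x y^{2} + A x y + B y e^{x} + B e^{x}
So the left-hand side equals
  A x y^{2} + A x y + B y e^{x} + B e^{x} \sin{\left(x \right)} + B e^{x}
This must equal f(x, y) identically; expanded, f = - 3 x y^{2} - 3 x y - y e^{x} - e^{x} \sin{\left(x \right)} - e^{x}.
Matching coefficients of the independent functions:
  [x y, x y^{2}]:  A = -3
  [y e^{x}, e^{x} \sin{\left(x \right)}, e^{x}]:  B = -1
Solving: A = -3, B = -1.
Check against the point condition:
  u(0, 0) = -1  ⟹  B = -1  ✓
Hence u(x, y) = - 3 x y - e^{x}.

Answer: u(x, y) = - 3 x y - e^{x}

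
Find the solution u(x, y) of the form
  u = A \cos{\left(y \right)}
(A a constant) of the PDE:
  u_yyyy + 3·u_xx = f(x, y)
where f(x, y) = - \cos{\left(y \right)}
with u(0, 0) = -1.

Substitute the ansatz u = A \cos{\left(y \right)} into the left-hand side.
Derivatives of the ansatz:
  u_yyyy = A \cos{\left(y \right)}
  u_xx = 0
Term by term:
  u_yyyy = A \cos{\left(y \right)}
  3·u_xx = 0
So the left-hand side equals
  A \cos{\left(y \right)}
This must equal f(x, y) = - \cos{\left(y \right)} identically.
Matching coefficients of the independent functions:
  [\cos{\left(y \right)}]:  A = -1
Solving: A = -1.
Check against the point condition:
  u(0, 0) = -1  ⟹  A = -1  ✓
Hence u(x, y) = - \cos{\left(y \right)}.

Answer: u(x, y) = - \cos{\left(y \right)}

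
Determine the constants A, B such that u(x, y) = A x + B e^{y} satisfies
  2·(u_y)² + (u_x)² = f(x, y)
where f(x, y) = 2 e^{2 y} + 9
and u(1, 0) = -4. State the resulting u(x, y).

Substitute the ansatz u = A x + B e^{y} into the left-hand side.
Derivatives of the ansatz:
  u_y = B e^{y}
  u_x = A
Term by term:
  2·(u_y)² = 2 B^{2} e^{2 y}
  (u_x)² = A^{2}
So the left-hand side equals
  A^{2} + 2 B^{2} e^{2 y}
This must equal f(x, y) = 2 e^{2 y} + 9 identically.
Matching coefficients of the independent functions:
  [constant term]:  A^{2} = 9
  [e^{2 y}]:  2 B^{2} = 2
These equations allow (A, B) = (-3, -1) or (-3, 1) or (3, -1) or (3, 1).
Impose the point condition(s):
  u(1, 0) = -4  ⟹  A + B = -4
Only A = -3, B = -1 satisfies everything.
Hence u(x, y) = - 3 x - e^{y}.

Answer: u(x, y) = - 3 x - e^{y}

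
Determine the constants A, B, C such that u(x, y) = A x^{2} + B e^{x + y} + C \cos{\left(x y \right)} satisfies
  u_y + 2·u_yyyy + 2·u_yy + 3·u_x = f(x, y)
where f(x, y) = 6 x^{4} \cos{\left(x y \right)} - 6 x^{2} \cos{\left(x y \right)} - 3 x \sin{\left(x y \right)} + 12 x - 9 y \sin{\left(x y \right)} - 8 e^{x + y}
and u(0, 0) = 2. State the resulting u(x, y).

Substitute the ansatz u = A x^{2} + B e^{x + y} + C \cos{\left(x y \right)} into the left-hand side.
Derivatives of the ansatz:
  u_y = B e^{x} e^{y} - C x \sin{\left(x y \right)}
  u_yyyy = B e^{x} e^{y} + C x^{4} \cos{\left(x y \right)}
  u_yy = B e^{x} e^{y} - C x^{2} \cos{\left(x y \right)}
  u_x = 2 A x + B e^{x} e^{y} - C y \sin{\left(x y \right)}
Term by term:
  u_y = B e^{x} e^{y} - C x \sin{\left(x y \right)}
  2·u_yyyy = 2 B e^{x} e^{y} + 2 C x^{4} \cos{\left(x y \right)}
  2·u_yy = 2 B e^{x} e^{y} - 2 C x^{2} \cos{\left(x y \right)}
  3·u_x = 6 A x + 3 B e^{x} e^{y} - 3 C y \sin{\left(x y \right)}
So the left-hand side equals
  6 A x + 8 B e^{x} e^{y} + 2 C x^{4} \cos{\left(x y \right)} - 2 C x^{2} \cos{\left(x y \right)} - C x \sin{\left(x y \right)} - 3 C y \sin{\left(x y \right)}
This must equal f(x, y) identically; expanded, f = 6 x^{4} \cos{\left(x y \right)} - 6 x^{2} \cos{\left(x y \right)} - 3 x \sin{\left(x y \right)} + 12 x - 9 y \sin{\left(x y \right)} - 8 e^{x} e^{y}.
Matching coefficients of the independent functions:
  [x]:  6 A = 12
  [x \sin{\left(x y \right)}]:  - C = -3
  [x^{2} \cos{\left(x y \right)}]:  - 2 C = -6
  [x^{4} \cos{\left(x y \right)}]:  2 C = 6
  [y \sin{\left(x y \right)}]:  - 3 C = -9
  [e^{x} e^{y}]:  8 B = -8
Solving: A = 2, B = -1, C = 3.
Check against the point condition:
  u(0, 0) = 2  ⟹  B + C = 2  ✓
Hence u(x, y) = 2 x^{2} - e^{x + y} + 3 \cos{\left(x y \right)}.

Answer: u(x, y) = 2 x^{2} - e^{x + y} + 3 \cos{\left(x y \right)}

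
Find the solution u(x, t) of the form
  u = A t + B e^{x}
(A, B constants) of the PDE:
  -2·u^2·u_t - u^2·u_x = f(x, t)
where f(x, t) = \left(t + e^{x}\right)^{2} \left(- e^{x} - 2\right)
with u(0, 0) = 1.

Substitute the ansatz u = A t + B e^{x} into the left-hand side.
Derivatives of the ansatz:
  u_t = A
  u_x = B e^{x}
Term by term:
  -2·u^2·u_t = - 2 A^{3} t^{2} - 4 A^{2} B t e^{x} - 2 A B^{2} e^{2 x}
  -u^2·u_x = - A^{2} B t^{2} e^{x} - 2 A B^{2} t e^{2 x} - B^{3} e^{3 x}
So the left-hand side equals
  - 2 A^{3} t^{2} - A^{2} B t^{2} e^{x} - 4 A^{2} B t e^{x} - 2 A B^{2} t e^{2 x} - 2 A B^{2} e^{2 x} - B^{3} e^{3 x}
This must equal f(x, t) identically; expanded, f = - t^{2} e^{x} - 2 t^{2} - 2 t e^{2 x} - 4 t e^{x} - e^{3 x} - 2 e^{2 x}.
Matching coefficients of the independent functions:
  [t^{2}]:  - 2 A^{3} = -2
  [t e^{x}]:  - 4 A^{2} B = -4
  [t e^{2 x}, e^{2 x}]:  - 2 A B^{2} = -2
  [t^{2} e^{x}]:  - A^{2} B = -1
  [e^{3 x}]:  - B^{3} = -1
Solving: A = 1, B = 1.
Check against the point condition:
  u(0, 0) = 1  ⟹  B = 1  ✓
Hence u(x, t) = t + e^{x}.

Answer: u(x, t) = t + e^{x}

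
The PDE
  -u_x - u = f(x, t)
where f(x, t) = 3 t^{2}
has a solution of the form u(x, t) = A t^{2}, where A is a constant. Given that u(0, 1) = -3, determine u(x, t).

Substitute the ansatz u = A t^{2} into the left-hand side.
Derivatives of the ansatz:
  u_x = 0
Term by term:
  -u_x = 0
  -u = - A t^{2}
So the left-hand side equals
  - A t^{2}
This must equal f(x, t) = 3 t^{2} identically.
Matching coefficients of the independent functions:
  [t^{2}]:  - A = 3
Solving: A = -3.
Check against the point condition:
  u(0, 1) = -3  ⟹  A = -3  ✓
Hence u(x, t) = - 3 t^{2}.

Answer: u(x, t) = - 3 t^{2}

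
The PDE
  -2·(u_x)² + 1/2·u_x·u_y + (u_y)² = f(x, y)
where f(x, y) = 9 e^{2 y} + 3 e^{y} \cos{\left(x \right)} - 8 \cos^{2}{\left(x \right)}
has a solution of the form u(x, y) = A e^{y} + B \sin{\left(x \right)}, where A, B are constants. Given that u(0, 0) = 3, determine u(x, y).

Answer: u(x, y) = 3 e^{y} + 2 \sin{\left(x \right)}

Derivation:
Substitute the ansatz u = A e^{y} + B \sin{\left(x \right)} into the left-hand side.
Derivatives of the ansatz:
  u_x = B \cos{\left(x \right)}
  u_y = A e^{y}
Term by term:
  -2·(u_x)² = - 2 B^{2} \cos^{2}{\left(x \right)}
  1/2·u_x·u_y = \frac{A B e^{y} \cos{\left(x \right)}}{2}
  (u_y)² = A^{2} e^{2 y}
So the left-hand side equals
  A^{2} e^{2 y} + \frac{A B e^{y} \cos{\left(x \right)}}{2} - 2 B^{2} \cos^{2}{\left(x \right)}
This must equal f(x, y) = 9 e^{2 y} + 3 e^{y} \cos{\left(x \right)} - 8 \cos^{2}{\left(x \right)} identically.
Matching coefficients of the independent functions:
  [e^{y} \cos{\left(x \right)}]:  \frac{A B}{2} = 3
  [e^{2 y}]:  A^{2} = 9
  [\cos^{2}{\left(x \right)}]:  - 2 B^{2} = -8
These equations allow (A, B) = (-3, -2) or (3, 2).
Impose the point condition(s):
  u(0, 0) = 3  ⟹  A = 3
Only A = 3, B = 2 satisfies everything.
Hence u(x, y) = 3 e^{y} + 2 \sin{\left(x \right)}.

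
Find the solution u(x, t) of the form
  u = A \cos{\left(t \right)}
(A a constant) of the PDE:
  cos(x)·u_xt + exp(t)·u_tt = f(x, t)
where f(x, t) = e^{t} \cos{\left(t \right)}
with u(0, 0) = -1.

Answer: u(x, t) = - \cos{\left(t \right)}

Derivation:
Substitute the ansatz u = A \cos{\left(t \right)} into the left-hand side.
Derivatives of the ansatz:
  u_xt = 0
  u_tt = - A \cos{\left(t \right)}
Term by term:
  cos(x)·u_xt = 0
  exp(t)·u_tt = - A e^{t} \cos{\left(t \right)}
So the left-hand side equals
  - A e^{t} \cos{\left(t \right)}
This must equal f(x, t) = e^{t} \cos{\left(t \right)} identically.
Matching coefficients of the independent functions:
  [e^{t} \cos{\left(t \right)}]:  - A = 1
Solving: A = -1.
Check against the point condition:
  u(0, 0) = -1  ⟹  A = -1  ✓
Hence u(x, t) = - \cos{\left(t \right)}.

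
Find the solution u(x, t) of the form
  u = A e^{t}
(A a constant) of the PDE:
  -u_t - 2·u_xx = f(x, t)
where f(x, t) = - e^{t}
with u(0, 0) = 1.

Answer: u(x, t) = e^{t}

Derivation:
Substitute the ansatz u = A e^{t} into the left-hand side.
Derivatives of the ansatz:
  u_t = A e^{t}
  u_xx = 0
Term by term:
  -u_t = - A e^{t}
  -2·u_xx = 0
So the left-hand side equals
  - A e^{t}
This must equal f(x, t) = - e^{t} identically.
Matching coefficients of the independent functions:
  [e^{t}]:  - A = -1
Solving: A = 1.
Check against the point condition:
  u(0, 0) = 1  ⟹  A = 1  ✓
Hence u(x, t) = e^{t}.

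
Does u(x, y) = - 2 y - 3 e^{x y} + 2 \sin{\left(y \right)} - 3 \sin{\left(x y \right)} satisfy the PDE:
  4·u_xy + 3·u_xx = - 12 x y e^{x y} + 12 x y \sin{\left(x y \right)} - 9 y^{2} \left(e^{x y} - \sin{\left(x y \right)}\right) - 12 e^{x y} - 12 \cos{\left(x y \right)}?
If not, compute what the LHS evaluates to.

Answer: Yes

Derivation:
Evaluate each term of the left-hand side for u = - 2 y - 3 e^{x y} + 2 \sin{\left(y \right)} - 3 \sin{\left(x y \right)}.
Derivatives:
  u_xy = - 3 x y e^{x y} + 3 x y \sin{\left(x y \right)} - 3 e^{x y} - 3 \cos{\left(x y \right)}
  u_xx = - 3 y^{2} e^{x y} + 3 y^{2} \sin{\left(x y \right)}
Terms:
  4·u_xy = - 12 x y e^{x y} + 12 x y \sin{\left(x y \right)} - 12 e^{x y} - 12 \cos{\left(x y \right)}
  3·u_xx = 9 y^{2} \left(- e^{x y} + \sin{\left(x y \right)}\right)
Sum: LHS = - 12 x y e^{x y} + 12 x y \sin{\left(x y \right)} - 9 y^{2} \left(e^{x y} - \sin{\left(x y \right)}\right) - 12 e^{x y} - 12 \cos{\left(x y \right)}
This is exactly the given right-hand side, so u is a solution.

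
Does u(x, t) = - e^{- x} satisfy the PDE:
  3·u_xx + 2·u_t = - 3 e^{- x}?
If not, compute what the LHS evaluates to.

Answer: Yes

Derivation:
Evaluate each term of the left-hand side for u = - e^{- x}.
Derivatives:
  u_xx = - e^{- x}
  u_t = 0
Terms:
  3·u_xx = - 3 e^{- x}
  2·u_t = 0
Sum: LHS = - 3 e^{- x}
This is exactly the given right-hand side, so u is a solution.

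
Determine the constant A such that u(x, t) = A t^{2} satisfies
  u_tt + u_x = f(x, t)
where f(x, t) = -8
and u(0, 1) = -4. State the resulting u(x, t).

Substitute the ansatz u = A t^{2} into the left-hand side.
Derivatives of the ansatz:
  u_tt = 2 A
  u_x = 0
Term by term:
  u_tt = 2 A
  u_x = 0
So the left-hand side equals
  2 A
This must equal f(x, t) = -8 identically.
Matching coefficients of the independent functions:
  [constant term]:  2 A = -8
Solving: A = -4.
Check against the point condition:
  u(0, 1) = -4  ⟹  A = -4  ✓
Hence u(x, t) = - 4 t^{2}.

Answer: u(x, t) = - 4 t^{2}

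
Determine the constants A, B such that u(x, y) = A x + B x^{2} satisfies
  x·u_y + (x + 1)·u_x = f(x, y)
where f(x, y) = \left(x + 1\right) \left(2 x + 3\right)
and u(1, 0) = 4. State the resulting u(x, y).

Substitute the ansatz u = A x + B x^{2} into the left-hand side.
Derivatives of the ansatz:
  u_y = 0
  u_x = A + 2 B x
Term by term:
  x·u_y = 0
  (x + 1)·u_x = A x + A + 2 B x^{2} + 2 B x
So the left-hand side equals
  A x + A + 2 B x^{2} + 2 B x
This must equal f(x, y) identically; expanded, f = 2 x^{2} + 5 x + 3.
Matching coefficients of the independent functions:
  [constant term]:  A = 3
  [x]:  A + 2 B = 5
  [x^{2}]:  2 B = 2
Solving: A = 3, B = 1.
Check against the point condition:
  u(1, 0) = 4  ⟹  A + B = 4  ✓
Hence u(x, y) = x^{2} + 3 x.

Answer: u(x, y) = x^{2} + 3 x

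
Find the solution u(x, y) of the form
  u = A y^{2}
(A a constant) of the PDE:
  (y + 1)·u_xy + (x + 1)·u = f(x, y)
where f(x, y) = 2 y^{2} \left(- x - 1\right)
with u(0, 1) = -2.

Substitute the ansatz u = A y^{2} into the left-hand side.
Derivatives of the ansatz:
  u_xy = 0
Term by term:
  (y + 1)·u_xy = 0
  (x + 1)·u = A x y^{2} + A y^{2}
So the left-hand side equals
  A x y^{2} + A y^{2}
This must equal f(x, y) identically; expanded, f = - 2 x y^{2} - 2 y^{2}.
Matching coefficients of the independent functions:
  [y^{2}, x y^{2}]:  A = -2
Solving: A = -2.
Check against the point condition:
  u(0, 1) = -2  ⟹  A = -2  ✓
Hence u(x, y) = - 2 y^{2}.

Answer: u(x, y) = - 2 y^{2}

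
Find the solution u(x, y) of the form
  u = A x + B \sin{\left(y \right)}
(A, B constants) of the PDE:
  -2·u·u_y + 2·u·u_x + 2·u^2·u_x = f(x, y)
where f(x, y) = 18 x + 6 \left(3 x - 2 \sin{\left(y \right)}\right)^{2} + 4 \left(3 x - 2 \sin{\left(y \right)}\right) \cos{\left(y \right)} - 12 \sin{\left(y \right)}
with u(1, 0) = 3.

Answer: u(x, y) = 3 x - 2 \sin{\left(y \right)}

Derivation:
Substitute the ansatz u = A x + B \sin{\left(y \right)} into the left-hand side.
Derivatives of the ansatz:
  u_y = B \cos{\left(y \right)}
  u_x = A
Term by term:
  -2·u·u_y = - 2 A B x \cos{\left(y \right)} - 2 B^{2} \sin{\left(y \right)} \cos{\left(y \right)}
  2·u·u_x = 2 A^{2} x + 2 A B \sin{\left(y \right)}
  2·u^2·u_x = 2 A^{3} x^{2} + 4 A^{2} B x \sin{\left(y \right)} + 2 A B^{2} \sin^{2}{\left(y \right)}
So the left-hand side equals
  2 A^{3} x^{2} + 4 A^{2} B x \sin{\left(y \right)} + 2 A^{2} x + 2 A B^{2} \sin^{2}{\left(y \right)} - 2 A B x \cos{\left(y \right)} + 2 A B \sin{\left(y \right)} - 2 B^{2} \sin{\left(y \right)} \cos{\left(y \right)}
This must equal f(x, y) identically; expanded, f = 54 x^{2} - 72 x \sin{\left(y \right)} + 12 x \cos{\left(y \right)} + 18 x + 24 \sin^{2}{\left(y \right)} - 8 \sin{\left(y \right)} \cos{\left(y \right)} - 12 \sin{\left(y \right)}.
Matching coefficients of the independent functions:
  [x]:  2 A^{2} = 18
  [x^{2}]:  2 A^{3} = 54
  [x \sin{\left(y \right)}]:  4 A^{2} B = -72
  [x \cos{\left(y \right)}]:  - 2 A B = 12
  [\sin{\left(y \right)} \cos{\left(y \right)}]:  - 2 B^{2} = -8
  [\sin{\left(y \right)}]:  2 A B = -12
  [\sin^{2}{\left(y \right)}]:  2 A B^{2} = 24
Solving: A = 3, B = -2.
Check against the point condition:
  u(1, 0) = 3  ⟹  A = 3  ✓
Hence u(x, y) = 3 x - 2 \sin{\left(y \right)}.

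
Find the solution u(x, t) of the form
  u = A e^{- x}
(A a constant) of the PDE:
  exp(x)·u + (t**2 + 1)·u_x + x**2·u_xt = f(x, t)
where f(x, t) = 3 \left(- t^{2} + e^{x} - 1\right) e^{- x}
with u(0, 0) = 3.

Answer: u(x, t) = 3 e^{- x}

Derivation:
Substitute the ansatz u = A e^{- x} into the left-hand side.
Derivatives of the ansatz:
  u_x = - A e^{- x}
  u_xt = 0
Term by term:
  exp(x)·u = A
  (t**2 + 1)·u_x = - A t^{2} e^{- x} - A e^{- x}
  x**2·u_xt = 0
So the left-hand side equals
  - A t^{2} e^{- x} + A - A e^{- x}
This must equal f(x, t) identically; expanded, f = - 3 t^{2} e^{- x} + 3 - 3 e^{- x}.
Matching coefficients of the independent functions:
  [constant term]:  A = 3
  [t^{2} e^{- x}, e^{- x}]:  - A = -3
Solving: A = 3.
Check against the point condition:
  u(0, 0) = 3  ⟹  A = 3  ✓
Hence u(x, t) = 3 e^{- x}.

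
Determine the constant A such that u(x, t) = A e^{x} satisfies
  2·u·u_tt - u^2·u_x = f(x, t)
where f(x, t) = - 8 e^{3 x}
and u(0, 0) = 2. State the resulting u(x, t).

Substitute the ansatz u = A e^{x} into the left-hand side.
Derivatives of the ansatz:
  u_tt = 0
  u_x = A e^{x}
Term by term:
  2·u·u_tt = 0
  -u^2·u_x = - A^{3} e^{3 x}
So the left-hand side equals
  - A^{3} e^{3 x}
This must equal f(x, t) = - 8 e^{3 x} identically.
Matching coefficients of the independent functions:
  [e^{3 x}]:  - A^{3} = -8
Solving: A = 2.
Check against the point condition:
  u(0, 0) = 2  ⟹  A = 2  ✓
Hence u(x, t) = 2 e^{x}.

Answer: u(x, t) = 2 e^{x}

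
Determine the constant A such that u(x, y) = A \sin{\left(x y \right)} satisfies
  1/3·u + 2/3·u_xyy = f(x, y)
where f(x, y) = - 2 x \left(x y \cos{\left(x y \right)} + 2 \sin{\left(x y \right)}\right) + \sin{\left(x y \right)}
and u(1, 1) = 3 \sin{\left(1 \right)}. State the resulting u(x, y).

Substitute the ansatz u = A \sin{\left(x y \right)} into the left-hand side.
Derivatives of the ansatz:
  u_xyy = - A x^{2} y \cos{\left(x y \right)} - 2 A x \sin{\left(x y \right)}
Term by term:
  1/3·u = \frac{A \sin{\left(x y \right)}}{3}
  2/3·u_xyy = - \frac{2 A x^{2} y \cos{\left(x y \right)}}{3} - \frac{4 A x \sin{\left(x y \right)}}{3}
So the left-hand side equals
  - \frac{2 A x^{2} y \cos{\left(x y \right)}}{3} - \frac{4 A x \sin{\left(x y \right)}}{3} + \frac{A \sin{\left(x y \right)}}{3}
This must equal f(x, y) identically; expanded, f = - 2 x^{2} y \cos{\left(x y \right)} - 4 x \sin{\left(x y \right)} + \sin{\left(x y \right)}.
Matching coefficients of the independent functions:
  [x \sin{\left(x y \right)}]:  - \frac{4 A}{3} = -4
  [x^{2} y \cos{\left(x y \right)}]:  - \frac{2 A}{3} = -2
  [\sin{\left(x y \right)}]:  \frac{A}{3} = 1
Solving: A = 3.
Check against the point condition:
  u(1, 1) = 3 \sin{\left(1 \right)}  ⟹  A \sin{\left(1 \right)} = 3 \sin{\left(1 \right)}  ✓
Hence u(x, y) = 3 \sin{\left(x y \right)}.

Answer: u(x, y) = 3 \sin{\left(x y \right)}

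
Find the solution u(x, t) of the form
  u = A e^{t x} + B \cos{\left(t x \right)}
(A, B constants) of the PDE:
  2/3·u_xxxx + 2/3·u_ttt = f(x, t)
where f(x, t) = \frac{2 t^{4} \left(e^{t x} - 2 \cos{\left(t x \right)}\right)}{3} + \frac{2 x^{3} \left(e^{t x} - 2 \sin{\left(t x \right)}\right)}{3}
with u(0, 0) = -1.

Substitute the ansatz u = A e^{t x} + B \cos{\left(t x \right)} into the left-hand side.
Derivatives of the ansatz:
  u_xxxx = A t^{4} e^{t x} + B t^{4} \cos{\left(t x \right)}
  u_ttt = A x^{3} e^{t x} + B x^{3} \sin{\left(t x \right)}
Term by term:
  2/3·u_xxxx = \frac{2 A t^{4} e^{t x}}{3} + \frac{2 B t^{4} \cos{\left(t x \right)}}{3}
  2/3·u_ttt = \frac{2 A x^{3} e^{t x}}{3} + \frac{2 B x^{3} \sin{\left(t x \right)}}{3}
So the left-hand side equals
  \frac{2 A t^{4} e^{t x}}{3} + \frac{2 A x^{3} e^{t x}}{3} + \frac{2 B t^{4} \cos{\left(t x \right)}}{3} + \frac{2 B x^{3} \sin{\left(t x \right)}}{3}
This must equal f(x, t) identically; expanded, f = \frac{2 t^{4} e^{t x}}{3} - \frac{4 t^{4} \cos{\left(t x \right)}}{3} + \frac{2 x^{3} e^{t x}}{3} - \frac{4 x^{3} \sin{\left(t x \right)}}{3}.
Matching coefficients of the independent functions:
  [t^{4} e^{t x}, x^{3} e^{t x}]:  \frac{2 A}{3} = \frac{2}{3}
  [t^{4} \cos{\left(t x \right)}, x^{3} \sin{\left(t x \right)}]:  \frac{2 B}{3} = - \frac{4}{3}
Solving: A = 1, B = -2.
Check against the point condition:
  u(0, 0) = -1  ⟹  A + B = -1  ✓
Hence u(x, t) = e^{t x} - 2 \cos{\left(t x \right)}.

Answer: u(x, t) = e^{t x} - 2 \cos{\left(t x \right)}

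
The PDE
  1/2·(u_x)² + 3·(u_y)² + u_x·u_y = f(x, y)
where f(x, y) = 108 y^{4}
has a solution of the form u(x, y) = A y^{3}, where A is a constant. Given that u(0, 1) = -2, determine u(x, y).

Answer: u(x, y) = - 2 y^{3}

Derivation:
Substitute the ansatz u = A y^{3} into the left-hand side.
Derivatives of the ansatz:
  u_x = 0
  u_y = 3 A y^{2}
Term by term:
  1/2·(u_x)² = 0
  3·(u_y)² = 27 A^{2} y^{4}
  u_x·u_y = 0
So the left-hand side equals
  27 A^{2} y^{4}
This must equal f(x, y) = 108 y^{4} identically.
Matching coefficients of the independent functions:
  [y^{4}]:  27 A^{2} = 108
These equations allow (A) = (-2) or (2).
Impose the point condition(s):
  u(0, 1) = -2  ⟹  A = -2
Only A = -2 satisfies everything.
Hence u(x, y) = - 2 y^{3}.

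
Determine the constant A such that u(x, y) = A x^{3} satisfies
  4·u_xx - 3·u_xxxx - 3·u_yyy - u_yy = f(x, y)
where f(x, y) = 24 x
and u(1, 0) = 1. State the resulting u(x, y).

Substitute the ansatz u = A x^{3} into the left-hand side.
Derivatives of the ansatz:
  u_xx = 6 A x
  u_xxxx = 0
  u_yyy = 0
  u_yy = 0
Term by term:
  4·u_xx = 24 A x
  -3·u_xxxx = 0
  -3·u_yyy = 0
  -u_yy = 0
So the left-hand side equals
  24 A x
This must equal f(x, y) = 24 x identically.
Matching coefficients of the independent functions:
  [x]:  24 A = 24
Solving: A = 1.
Check against the point condition:
  u(1, 0) = 1  ⟹  A = 1  ✓
Hence u(x, y) = x^{3}.

Answer: u(x, y) = x^{3}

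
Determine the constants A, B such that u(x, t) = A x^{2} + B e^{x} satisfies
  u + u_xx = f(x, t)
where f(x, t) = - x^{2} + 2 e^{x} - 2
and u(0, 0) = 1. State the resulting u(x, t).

Answer: u(x, t) = - x^{2} + e^{x}

Derivation:
Substitute the ansatz u = A x^{2} + B e^{x} into the left-hand side.
Derivatives of the ansatz:
  u_xx = 2 A + B e^{x}
Term by term:
  u = A x^{2} + B e^{x}
  u_xx = 2 A + B e^{x}
So the left-hand side equals
  A x^{2} + 2 A + 2 B e^{x}
This must equal f(x, t) = - x^{2} + 2 e^{x} - 2 identically.
Matching coefficients of the independent functions:
  [constant term]:  2 A = -2
  [x^{2}]:  A = -1
  [e^{x}]:  2 B = 2
Solving: A = -1, B = 1.
Check against the point condition:
  u(0, 0) = 1  ⟹  B = 1  ✓
Hence u(x, t) = - x^{2} + e^{x}.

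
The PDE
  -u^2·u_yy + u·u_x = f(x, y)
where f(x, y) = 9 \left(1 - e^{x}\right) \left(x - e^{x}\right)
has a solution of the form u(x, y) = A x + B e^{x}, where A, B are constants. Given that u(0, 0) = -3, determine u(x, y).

Answer: u(x, y) = 3 x - 3 e^{x}

Derivation:
Substitute the ansatz u = A x + B e^{x} into the left-hand side.
Derivatives of the ansatz:
  u_yy = 0
  u_x = A + B e^{x}
Term by term:
  -u^2·u_yy = 0
  u·u_x = A^{2} x + A B x e^{x} + A B e^{x} + B^{2} e^{2 x}
So the left-hand side equals
  A^{2} x + A B x e^{x} + A B e^{x} + B^{2} e^{2 x}
This must equal f(x, y) identically; expanded, f = - 9 x e^{x} + 9 x + 9 e^{2 x} - 9 e^{x}.
Matching coefficients of the independent functions:
  [x]:  A^{2} = 9
  [x e^{x}, e^{x}]:  A B = -9
  [e^{2 x}]:  B^{2} = 9
These equations allow (A, B) = (-3, 3) or (3, -3).
Impose the point condition(s):
  u(0, 0) = -3  ⟹  B = -3
Only A = 3, B = -3 satisfies everything.
Hence u(x, y) = 3 x - 3 e^{x}.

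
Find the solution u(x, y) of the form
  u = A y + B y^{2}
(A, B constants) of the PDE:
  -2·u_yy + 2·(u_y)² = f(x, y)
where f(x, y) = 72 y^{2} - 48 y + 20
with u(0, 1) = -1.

Substitute the ansatz u = A y + B y^{2} into the left-hand side.
Derivatives of the ansatz:
  u_yy = 2 B
  u_y = A + 2 B y
Term by term:
  -2·u_yy = - 4 B
  2·(u_y)² = 2 A^{2} + 8 A B y + 8 B^{2} y^{2}
So the left-hand side equals
  2 A^{2} + 8 A B y + 8 B^{2} y^{2} - 4 B
This must equal f(x, y) = 72 y^{2} - 48 y + 20 identically.
Matching coefficients of the independent functions:
  [constant term]:  2 A^{2} - 4 B = 20
  [y]:  8 A B = -48
  [y^{2}]:  8 B^{2} = 72
Solving: A = 2, B = -3.
Check against the point condition:
  u(0, 1) = -1  ⟹  A + B = -1  ✓
Hence u(x, y) = - 3 y^{2} + 2 y.

Answer: u(x, y) = - 3 y^{2} + 2 y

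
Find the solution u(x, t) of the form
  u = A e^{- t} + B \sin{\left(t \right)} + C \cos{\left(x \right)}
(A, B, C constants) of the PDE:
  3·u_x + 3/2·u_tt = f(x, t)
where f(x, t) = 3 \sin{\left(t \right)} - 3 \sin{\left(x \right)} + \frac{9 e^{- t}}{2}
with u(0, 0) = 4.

Substitute the ansatz u = A e^{- t} + B \sin{\left(t \right)} + C \cos{\left(x \right)} into the left-hand side.
Derivatives of the ansatz:
  u_x = - C \sin{\left(x \right)}
  u_tt = A e^{- t} - B \sin{\left(t \right)}
Term by term:
  3·u_x = - 3 C \sin{\left(x \right)}
  3/2·u_tt = \frac{3 A e^{- t}}{2} - \frac{3 B \sin{\left(t \right)}}{2}
So the left-hand side equals
  \frac{3 A e^{- t}}{2} - \frac{3 B \sin{\left(t \right)}}{2} - 3 C \sin{\left(x \right)}
This must equal f(x, t) = 3 \sin{\left(t \right)} - 3 \sin{\left(x \right)} + \frac{9 e^{- t}}{2} identically.
Matching coefficients of the independent functions:
  [e^{- t}]:  \frac{3 A}{2} = \frac{9}{2}
  [\sin{\left(t \right)}]:  - \frac{3 B}{2} = 3
  [\sin{\left(x \right)}]:  - 3 C = -3
Solving: A = 3, B = -2, C = 1.
Check against the point condition:
  u(0, 0) = 4  ⟹  A + C = 4  ✓
Hence u(x, t) = - 2 \sin{\left(t \right)} + \cos{\left(x \right)} + 3 e^{- t}.

Answer: u(x, t) = - 2 \sin{\left(t \right)} + \cos{\left(x \right)} + 3 e^{- t}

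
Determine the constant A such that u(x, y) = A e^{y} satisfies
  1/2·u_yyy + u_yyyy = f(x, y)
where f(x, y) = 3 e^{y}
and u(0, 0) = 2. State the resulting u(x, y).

Answer: u(x, y) = 2 e^{y}

Derivation:
Substitute the ansatz u = A e^{y} into the left-hand side.
Derivatives of the ansatz:
  u_yyy = A e^{y}
  u_yyyy = A e^{y}
Term by term:
  1/2·u_yyy = \frac{A e^{y}}{2}
  u_yyyy = A e^{y}
So the left-hand side equals
  \frac{3 A e^{y}}{2}
This must equal f(x, y) = 3 e^{y} identically.
Matching coefficients of the independent functions:
  [e^{y}]:  \frac{3 A}{2} = 3
Solving: A = 2.
Check against the point condition:
  u(0, 0) = 2  ⟹  A = 2  ✓
Hence u(x, y) = 2 e^{y}.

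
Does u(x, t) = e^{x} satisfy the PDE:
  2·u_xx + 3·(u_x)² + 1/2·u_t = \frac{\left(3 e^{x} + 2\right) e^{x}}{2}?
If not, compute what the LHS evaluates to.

Evaluate each term of the left-hand side for u = e^{x}.
Derivatives:
  u_xx = e^{x}
  u_x = e^{x}
  u_t = 0
Terms:
  2·u_xx = 2 e^{x}
  3·(u_x)² = 3 e^{2 x}
  1/2·u_t = 0
Sum: LHS = \left(3 e^{x} + 2\right) e^{x}
Given right-hand side: \frac{\left(3 e^{x} + 2\right) e^{x}}{2}. Difference LHS − RHS = \frac{\left(3 e^{x} + 2\right) e^{x}}{2} ≠ 0, so u is not a solution.

Answer: No, the LHS evaluates to \left(3 e^{x} + 2\right) e^{x}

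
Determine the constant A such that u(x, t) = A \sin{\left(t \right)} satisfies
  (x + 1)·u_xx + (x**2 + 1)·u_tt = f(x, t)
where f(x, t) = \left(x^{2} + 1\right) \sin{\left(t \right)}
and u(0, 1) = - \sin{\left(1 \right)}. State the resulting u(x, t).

Substitute the ansatz u = A \sin{\left(t \right)} into the left-hand side.
Derivatives of the ansatz:
  u_xx = 0
  u_tt = - A \sin{\left(t \right)}
Term by term:
  (x + 1)·u_xx = 0
  (x**2 + 1)·u_tt = - A x^{2} \sin{\left(t \right)} - A \sin{\left(t \right)}
So the left-hand side equals
  - A x^{2} \sin{\left(t \right)} - A \sin{\left(t \right)}
This must equal f(x, t) identically; expanded, f = x^{2} \sin{\left(t \right)} + \sin{\left(t \right)}.
Matching coefficients of the independent functions:
  [x^{2} \sin{\left(t \right)}, \sin{\left(t \right)}]:  - A = 1
Solving: A = -1.
Check against the point condition:
  u(0, 1) = - \sin{\left(1 \right)}  ⟹  A \sin{\left(1 \right)} = - \sin{\left(1 \right)}  ✓
Hence u(x, t) = - \sin{\left(t \right)}.

Answer: u(x, t) = - \sin{\left(t \right)}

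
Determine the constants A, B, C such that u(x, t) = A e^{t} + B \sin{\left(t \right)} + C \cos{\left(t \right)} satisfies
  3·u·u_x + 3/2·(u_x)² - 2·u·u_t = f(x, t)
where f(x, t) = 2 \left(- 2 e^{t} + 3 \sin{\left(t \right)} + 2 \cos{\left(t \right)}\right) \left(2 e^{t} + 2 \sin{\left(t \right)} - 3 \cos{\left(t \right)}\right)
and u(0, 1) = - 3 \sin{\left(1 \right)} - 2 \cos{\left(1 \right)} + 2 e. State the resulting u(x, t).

Substitute the ansatz u = A e^{t} + B \sin{\left(t \right)} + C \cos{\left(t \right)} into the left-hand side.
Derivatives of the ansatz:
  u_x = 0
  u_t = A e^{t} + B \cos{\left(t \right)} - C \sin{\left(t \right)}
Term by term:
  3·u·u_x = 0
  3/2·(u_x)² = 0
  -2·u·u_t = - 2 A^{2} e^{2 t} - 2 A B e^{t} \sin{\left(t \right)} - 2 A B e^{t} \cos{\left(t \right)} + 2 A C e^{t} \sin{\left(t \right)} - 2 A C e^{t} \cos{\left(t \right)} - 2 B^{2} \sin{\left(t \right)} \cos{\left(t \right)} + 2 B C \sin^{2}{\left(t \right)} - 2 B C \cos^{2}{\left(t \right)} + 2 C^{2} \sin{\left(t \right)} \cos{\left(t \right)}
So the left-hand side equals
  - 2 A^{2} e^{2 t} - 2 A B e^{t} \sin{\left(t \right)} - 2 A B e^{t} \cos{\left(t \right)} + 2 A C e^{t} \sin{\left(t \right)} - 2 A C e^{t} \cos{\left(t \right)} - 2 B^{2} \sin{\left(t \right)} \cos{\left(t \right)} + 2 B C \sin^{2}{\left(t \right)} - 2 B C \cos^{2}{\left(t \right)} + 2 C^{2} \sin{\left(t \right)} \cos{\left(t \right)}
This must equal f(x, t) identically; expanded, f = - 8 e^{2 t} + 4 e^{t} \sin{\left(t \right)} + 20 e^{t} \cos{\left(t \right)} + 12 \sin^{2}{\left(t \right)} - 10 \sin{\left(t \right)} \cos{\left(t \right)} - 12 \cos^{2}{\left(t \right)}.
Matching coefficients of the independent functions:
  [e^{t} \sin{\left(t \right)}]:  - 2 A B + 2 A C = 4
  [e^{t} \cos{\left(t \right)}]:  - 2 A B - 2 A C = 20
  [\sin{\left(t \right)} \cos{\left(t \right)}]:  - 2 B^{2} + 2 C^{2} = -10
  [e^{2 t}]:  - 2 A^{2} = -8
  [\sin^{2}{\left(t \right)}]:  2 B C = 12
  [\cos^{2}{\left(t \right)}]:  - 2 B C = -12
These equations allow (A, B, C) = (-2, 3, 2) or (2, -3, -2).
Impose the point condition(s):
  u(0, 1) = - 3 \sin{\left(1 \right)} - 2 \cos{\left(1 \right)} + 2 e  ⟹  e A + B \sin{\left(1 \right)} + C \cos{\left(1 \right)} = - 3 \sin{\left(1 \right)} - 2 \cos{\left(1 \right)} + 2 e
Only A = 2, B = -3, C = -2 satisfies everything.
Hence u(x, t) = 2 e^{t} - 3 \sin{\left(t \right)} - 2 \cos{\left(t \right)}.

Answer: u(x, t) = 2 e^{t} - 3 \sin{\left(t \right)} - 2 \cos{\left(t \right)}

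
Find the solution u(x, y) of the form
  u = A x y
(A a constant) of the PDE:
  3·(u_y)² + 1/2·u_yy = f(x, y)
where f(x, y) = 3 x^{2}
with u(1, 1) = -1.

Substitute the ansatz u = A x y into the left-hand side.
Derivatives of the ansatz:
  u_y = A x
  u_yy = 0
Term by term:
  3·(u_y)² = 3 A^{2} x^{2}
  1/2·u_yy = 0
So the left-hand side equals
  3 A^{2} x^{2}
This must equal f(x, y) = 3 x^{2} identically.
Matching coefficients of the independent functions:
  [x^{2}]:  3 A^{2} = 3
These equations allow (A) = (-1) or (1).
Impose the point condition(s):
  u(1, 1) = -1  ⟹  A = -1
Only A = -1 satisfies everything.
Hence u(x, y) = - x y.

Answer: u(x, y) = - x y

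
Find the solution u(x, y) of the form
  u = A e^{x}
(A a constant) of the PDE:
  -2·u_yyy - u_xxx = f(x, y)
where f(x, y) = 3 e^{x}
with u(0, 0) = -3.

Answer: u(x, y) = - 3 e^{x}

Derivation:
Substitute the ansatz u = A e^{x} into the left-hand side.
Derivatives of the ansatz:
  u_yyy = 0
  u_xxx = A e^{x}
Term by term:
  -2·u_yyy = 0
  -u_xxx = - A e^{x}
So the left-hand side equals
  - A e^{x}
This must equal f(x, y) = 3 e^{x} identically.
Matching coefficients of the independent functions:
  [e^{x}]:  - A = 3
Solving: A = -3.
Check against the point condition:
  u(0, 0) = -3  ⟹  A = -3  ✓
Hence u(x, y) = - 3 e^{x}.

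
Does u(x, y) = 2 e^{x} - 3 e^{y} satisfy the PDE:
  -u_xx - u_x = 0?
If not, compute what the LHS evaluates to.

Evaluate each term of the left-hand side for u = 2 e^{x} - 3 e^{y}.
Derivatives:
  u_xx = 2 e^{x}
  u_x = 2 e^{x}
Terms:
  -u_xx = - 2 e^{x}
  -u_x = - 2 e^{x}
Sum: LHS = - 4 e^{x}
Given right-hand side: 0. Difference LHS − RHS = - 4 e^{x} ≠ 0, so u is not a solution.

Answer: No, the LHS evaluates to - 4 e^{x}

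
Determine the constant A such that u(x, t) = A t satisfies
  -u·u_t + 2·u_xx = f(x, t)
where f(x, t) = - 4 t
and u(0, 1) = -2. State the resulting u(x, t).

Answer: u(x, t) = - 2 t

Derivation:
Substitute the ansatz u = A t into the left-hand side.
Derivatives of the ansatz:
  u_t = A
  u_xx = 0
Term by term:
  -u·u_t = - A^{2} t
  2·u_xx = 0
So the left-hand side equals
  - A^{2} t
This must equal f(x, t) = - 4 t identically.
Matching coefficients of the independent functions:
  [t]:  - A^{2} = -4
These equations allow (A) = (-2) or (2).
Impose the point condition(s):
  u(0, 1) = -2  ⟹  A = -2
Only A = -2 satisfies everything.
Hence u(x, t) = - 2 t.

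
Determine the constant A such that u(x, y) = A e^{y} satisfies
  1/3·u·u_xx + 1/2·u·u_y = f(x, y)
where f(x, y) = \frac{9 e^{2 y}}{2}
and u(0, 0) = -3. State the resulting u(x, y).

Answer: u(x, y) = - 3 e^{y}

Derivation:
Substitute the ansatz u = A e^{y} into the left-hand side.
Derivatives of the ansatz:
  u_xx = 0
  u_y = A e^{y}
Term by term:
  1/3·u·u_xx = 0
  1/2·u·u_y = \frac{A^{2} e^{2 y}}{2}
So the left-hand side equals
  \frac{A^{2} e^{2 y}}{2}
This must equal f(x, y) = \frac{9 e^{2 y}}{2} identically.
Matching coefficients of the independent functions:
  [e^{2 y}]:  \frac{A^{2}}{2} = \frac{9}{2}
These equations allow (A) = (-3) or (3).
Impose the point condition(s):
  u(0, 0) = -3  ⟹  A = -3
Only A = -3 satisfies everything.
Hence u(x, y) = - 3 e^{y}.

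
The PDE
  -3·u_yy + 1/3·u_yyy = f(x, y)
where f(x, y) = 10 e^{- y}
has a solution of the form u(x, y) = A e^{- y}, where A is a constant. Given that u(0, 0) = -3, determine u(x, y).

Substitute the ansatz u = A e^{- y} into the left-hand side.
Derivatives of the ansatz:
  u_yy = A e^{- y}
  u_yyy = - A e^{- y}
Term by term:
  -3·u_yy = - 3 A e^{- y}
  1/3·u_yyy = - \frac{A e^{- y}}{3}
So the left-hand side equals
  - \frac{10 A e^{- y}}{3}
This must equal f(x, y) = 10 e^{- y} identically.
Matching coefficients of the independent functions:
  [e^{- y}]:  - \frac{10 A}{3} = 10
Solving: A = -3.
Check against the point condition:
  u(0, 0) = -3  ⟹  A = -3  ✓
Hence u(x, y) = - 3 e^{- y}.

Answer: u(x, y) = - 3 e^{- y}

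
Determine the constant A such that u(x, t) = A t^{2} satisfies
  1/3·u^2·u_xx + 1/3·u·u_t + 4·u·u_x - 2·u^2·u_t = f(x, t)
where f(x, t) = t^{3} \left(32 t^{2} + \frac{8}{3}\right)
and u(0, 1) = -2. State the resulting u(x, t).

Substitute the ansatz u = A t^{2} into the left-hand side.
Derivatives of the ansatz:
  u_xx = 0
  u_t = 2 A t
  u_x = 0
Term by term:
  1/3·u^2·u_xx = 0
  1/3·u·u_t = \frac{2 A^{2} t^{3}}{3}
  4·u·u_x = 0
  -2·u^2·u_t = - 4 A^{3} t^{5}
So the left-hand side equals
  - 4 A^{3} t^{5} + \frac{2 A^{2} t^{3}}{3}
This must equal f(x, t) identically; expanded, f = 32 t^{5} + \frac{8 t^{3}}{3}.
Matching coefficients of the independent functions:
  [t^{3}]:  \frac{2 A^{2}}{3} = \frac{8}{3}
  [t^{5}]:  - 4 A^{3} = 32
Solving: A = -2.
Check against the point condition:
  u(0, 1) = -2  ⟹  A = -2  ✓
Hence u(x, t) = - 2 t^{2}.

Answer: u(x, t) = - 2 t^{2}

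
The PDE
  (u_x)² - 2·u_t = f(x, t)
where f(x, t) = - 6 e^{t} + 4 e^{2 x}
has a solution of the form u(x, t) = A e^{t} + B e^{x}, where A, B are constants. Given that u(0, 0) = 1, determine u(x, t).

Answer: u(x, t) = 3 e^{t} - 2 e^{x}

Derivation:
Substitute the ansatz u = A e^{t} + B e^{x} into the left-hand side.
Derivatives of the ansatz:
  u_x = B e^{x}
  u_t = A e^{t}
Term by term:
  (u_x)² = B^{2} e^{2 x}
  -2·u_t = - 2 A e^{t}
So the left-hand side equals
  - 2 A e^{t} + B^{2} e^{2 x}
This must equal f(x, t) = - 6 e^{t} + 4 e^{2 x} identically.
Matching coefficients of the independent functions:
  [e^{t}]:  - 2 A = -6
  [e^{2 x}]:  B^{2} = 4
These equations allow (A, B) = (3, -2) or (3, 2).
Impose the point condition(s):
  u(0, 0) = 1  ⟹  A + B = 1
Only A = 3, B = -2 satisfies everything.
Hence u(x, t) = 3 e^{t} - 2 e^{x}.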